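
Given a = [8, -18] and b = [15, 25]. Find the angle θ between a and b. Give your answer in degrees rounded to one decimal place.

125.1

a · b = 8·15 + (-18)·25 = 120 - 450 = -330
|a|² = 64 + 324 = 388,  |a| = √388 ≈ 19.697716
|b|² = 225 + 625 = 850,  |b| = √850 ≈ 29.154759
cos θ = -330 / (19.697716 · 29.154759) ≈ -0.57463
θ = arccos(-0.57463) ≈ 125.1°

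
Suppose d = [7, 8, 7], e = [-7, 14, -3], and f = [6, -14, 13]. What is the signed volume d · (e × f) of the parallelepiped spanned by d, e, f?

1662

e × f:
i: 14·13 - (-3)·(-14) = 182 - 42 = 140
j: (-3)·6 - (-7)·13 = -18 - (-91) = 73
k: (-7)·(-14) - 14·6 = 98 - 84 = 14
e × f = (140, 73, 14)
d · (e × f) = 7·140 + 8·73 + 7·14 = 980 + 584 + 98 = 1662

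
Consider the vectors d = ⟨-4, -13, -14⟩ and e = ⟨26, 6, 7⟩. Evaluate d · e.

d · e = (-4)·26 + (-13)·6 + (-14)·7 = -104 - 78 - 98 = -280

-280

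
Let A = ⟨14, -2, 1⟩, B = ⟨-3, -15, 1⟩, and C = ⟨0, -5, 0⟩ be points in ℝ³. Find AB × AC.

AB = (-17, -13, 0)
AC = (-14, -3, -1)
i: (-13)·(-1) - 0·(-3) = 13 - 0 = 13
j: 0·(-14) - (-17)·(-1) = 0 - 17 = -17
k: (-17)·(-3) - (-13)·(-14) = 51 - 182 = -131
AB × AC = (13, -17, -131)

(13, -17, -131)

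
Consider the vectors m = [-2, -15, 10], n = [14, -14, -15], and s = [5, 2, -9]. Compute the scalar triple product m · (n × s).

-97

n × s:
i: (-14)·(-9) - (-15)·2 = 126 - (-30) = 156
j: (-15)·5 - 14·(-9) = -75 - (-126) = 51
k: 14·2 - (-14)·5 = 28 - (-70) = 98
n × s = (156, 51, 98)
m · (n × s) = (-2)·156 + (-15)·51 + 10·98 = -312 - 765 + 980 = -97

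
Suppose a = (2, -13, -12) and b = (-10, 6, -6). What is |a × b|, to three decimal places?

232.052

i: (-13)·(-6) - (-12)·6 = 78 - (-72) = 150
j: (-12)·(-10) - 2·(-6) = 120 - (-12) = 132
k: 2·6 - (-13)·(-10) = 12 - 130 = -118
a × b = (150, 132, -118)
|a × b| = √(150² + 132² + (-118)²) = √53848 ≈ 232.0517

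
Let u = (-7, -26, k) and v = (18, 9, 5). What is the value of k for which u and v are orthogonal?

72

u · v = (-7)·18 + (-26)·9 + k·5 = -360 + 5k
Set equal to 0: 5k = 360, so k = 72.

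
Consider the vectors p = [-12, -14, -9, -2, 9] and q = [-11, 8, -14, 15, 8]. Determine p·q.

188

p · q = (-12)·(-11) + (-14)·8 + (-9)·(-14) + (-2)·15 + 9·8 = 132 - 112 + 126 - 30 + 72 = 188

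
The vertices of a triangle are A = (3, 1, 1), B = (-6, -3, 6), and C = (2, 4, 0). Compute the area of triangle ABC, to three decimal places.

17.875

AB = (-9, -4, 5),  AC = (-1, 3, -1)
i: (-4)·(-1) - 5·3 = 4 - 15 = -11
j: 5·(-1) - (-9)·(-1) = -5 - 9 = -14
k: (-9)·3 - (-4)·(-1) = -27 - 4 = -31
AB × AC = (-11, -14, -31)
|AB × AC| = √1278 ≈ 35.7491
area = ½ · 35.7491 ≈ 17.875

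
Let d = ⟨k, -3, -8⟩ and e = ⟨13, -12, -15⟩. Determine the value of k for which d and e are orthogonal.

d · e = k·13 + (-3)·(-12) + (-8)·(-15) = 156 + 13k
Set equal to 0: 13k = -156, so k = -12.

-12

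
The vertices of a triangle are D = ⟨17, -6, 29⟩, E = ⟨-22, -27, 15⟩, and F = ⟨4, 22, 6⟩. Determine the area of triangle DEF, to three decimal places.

DE = (-39, -21, -14),  DF = (-13, 28, -23)
i: (-21)·(-23) - (-14)·28 = 483 - (-392) = 875
j: (-14)·(-13) - (-39)·(-23) = 182 - 897 = -715
k: (-39)·28 - (-21)·(-13) = -1092 - 273 = -1365
DE × DF = (875, -715, -1365)
|DE × DF| = √3140075 ≈ 1772.0257
area = ½ · 1772.0257 ≈ 886.013

886.013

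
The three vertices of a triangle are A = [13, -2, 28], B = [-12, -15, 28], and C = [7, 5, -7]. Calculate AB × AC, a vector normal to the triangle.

(455, -875, -253)

AB = (-25, -13, 0)
AC = (-6, 7, -35)
i: (-13)·(-35) - 0·7 = 455 - 0 = 455
j: 0·(-6) - (-25)·(-35) = 0 - 875 = -875
k: (-25)·7 - (-13)·(-6) = -175 - 78 = -253
AB × AC = (455, -875, -253)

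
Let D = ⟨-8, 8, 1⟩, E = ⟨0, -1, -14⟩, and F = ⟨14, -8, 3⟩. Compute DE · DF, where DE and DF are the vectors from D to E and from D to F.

DE = E − D = (8, -9, -15)
DF = F − D = (22, -16, 2)
DE · DF = 8·22 + (-9)·(-16) + (-15)·2 = 176 + 144 - 30 = 290

290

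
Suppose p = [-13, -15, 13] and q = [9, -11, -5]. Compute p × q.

(218, 52, 278)

i: (-15)·(-5) - 13·(-11) = 75 - (-143) = 218
j: 13·9 - (-13)·(-5) = 117 - 65 = 52
k: (-13)·(-11) - (-15)·9 = 143 - (-135) = 278
p × q = (218, 52, 278)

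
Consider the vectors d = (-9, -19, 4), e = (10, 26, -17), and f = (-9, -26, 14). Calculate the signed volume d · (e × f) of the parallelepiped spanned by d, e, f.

351

e × f:
i: 26·14 - (-17)·(-26) = 364 - 442 = -78
j: (-17)·(-9) - 10·14 = 153 - 140 = 13
k: 10·(-26) - 26·(-9) = -260 - (-234) = -26
e × f = (-78, 13, -26)
d · (e × f) = (-9)·(-78) + (-19)·13 + 4·(-26) = 702 - 247 - 104 = 351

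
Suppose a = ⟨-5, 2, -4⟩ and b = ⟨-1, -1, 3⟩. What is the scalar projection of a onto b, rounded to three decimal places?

-2.714

a · b = (-5)·(-1) + 2·(-1) + (-4)·3 = 5 - 2 - 12 = -9
|b| = √(1 + 1 + 9) = √11 ≈ 3.3166
comp_b a = -9 / √11 ≈ -2.714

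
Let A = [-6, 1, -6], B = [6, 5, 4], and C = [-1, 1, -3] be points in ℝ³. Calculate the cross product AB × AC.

AB = (12, 4, 10)
AC = (5, 0, 3)
i: 4·3 - 10·0 = 12 - 0 = 12
j: 10·5 - 12·3 = 50 - 36 = 14
k: 12·0 - 4·5 = 0 - 20 = -20
AB × AC = (12, 14, -20)

(12, 14, -20)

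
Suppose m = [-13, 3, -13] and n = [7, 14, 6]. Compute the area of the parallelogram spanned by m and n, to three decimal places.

285.268

i: 3·6 - (-13)·14 = 18 - (-182) = 200
j: (-13)·7 - (-13)·6 = -91 - (-78) = -13
k: (-13)·14 - 3·7 = -182 - 21 = -203
m × n = (200, -13, -203)
|m × n| = √(200² + (-13)² + (-203)²) = √81378 ≈ 285.2683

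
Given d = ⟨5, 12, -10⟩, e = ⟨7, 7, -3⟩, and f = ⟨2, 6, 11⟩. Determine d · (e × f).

e × f:
i: 7·11 - (-3)·6 = 77 - (-18) = 95
j: (-3)·2 - 7·11 = -6 - 77 = -83
k: 7·6 - 7·2 = 42 - 14 = 28
e × f = (95, -83, 28)
d · (e × f) = 5·95 + 12·(-83) + (-10)·28 = 475 - 996 - 280 = -801

-801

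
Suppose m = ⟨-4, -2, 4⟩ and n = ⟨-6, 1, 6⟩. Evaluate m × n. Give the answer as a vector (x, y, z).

i: (-2)·6 - 4·1 = -12 - 4 = -16
j: 4·(-6) - (-4)·6 = -24 - (-24) = 0
k: (-4)·1 - (-2)·(-6) = -4 - 12 = -16
m × n = (-16, 0, -16)

(-16, 0, -16)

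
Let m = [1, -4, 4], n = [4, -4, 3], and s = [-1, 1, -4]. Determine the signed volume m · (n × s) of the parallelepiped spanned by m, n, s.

-39

n × s:
i: (-4)·(-4) - 3·1 = 16 - 3 = 13
j: 3·(-1) - 4·(-4) = -3 - (-16) = 13
k: 4·1 - (-4)·(-1) = 4 - 4 = 0
n × s = (13, 13, 0)
m · (n × s) = 1·13 + (-4)·13 + 4·0 = 13 - 52 + 0 = -39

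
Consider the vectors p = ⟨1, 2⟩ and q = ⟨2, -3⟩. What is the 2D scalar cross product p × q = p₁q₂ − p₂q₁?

1·(-3) - 2·2 = -3 - 4 = -7

-7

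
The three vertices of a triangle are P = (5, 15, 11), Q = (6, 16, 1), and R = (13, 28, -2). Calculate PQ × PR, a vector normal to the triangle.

PQ = (1, 1, -10)
PR = (8, 13, -13)
i: 1·(-13) - (-10)·13 = -13 - (-130) = 117
j: (-10)·8 - 1·(-13) = -80 - (-13) = -67
k: 1·13 - 1·8 = 13 - 8 = 5
PQ × PR = (117, -67, 5)

(117, -67, 5)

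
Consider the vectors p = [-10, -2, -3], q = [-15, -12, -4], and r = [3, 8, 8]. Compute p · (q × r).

q × r:
i: (-12)·8 - (-4)·8 = -96 - (-32) = -64
j: (-4)·3 - (-15)·8 = -12 - (-120) = 108
k: (-15)·8 - (-12)·3 = -120 - (-36) = -84
q × r = (-64, 108, -84)
p · (q × r) = (-10)·(-64) + (-2)·108 + (-3)·(-84) = 640 - 216 + 252 = 676

676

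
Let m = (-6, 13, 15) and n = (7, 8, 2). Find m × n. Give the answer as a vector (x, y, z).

i: 13·2 - 15·8 = 26 - 120 = -94
j: 15·7 - (-6)·2 = 105 - (-12) = 117
k: (-6)·8 - 13·7 = -48 - 91 = -139
m × n = (-94, 117, -139)

(-94, 117, -139)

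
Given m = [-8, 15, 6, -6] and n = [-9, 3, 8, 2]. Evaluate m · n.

153

m · n = (-8)·(-9) + 15·3 + 6·8 + (-6)·2 = 72 + 45 + 48 - 12 = 153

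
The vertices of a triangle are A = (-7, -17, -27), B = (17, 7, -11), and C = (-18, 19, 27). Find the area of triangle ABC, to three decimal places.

994.682

AB = (24, 24, 16),  AC = (-11, 36, 54)
i: 24·54 - 16·36 = 1296 - 576 = 720
j: 16·(-11) - 24·54 = -176 - 1296 = -1472
k: 24·36 - 24·(-11) = 864 - (-264) = 1128
AB × AC = (720, -1472, 1128)
|AB × AC| = √3957568 ≈ 1989.3637
area = ½ · 1989.3637 ≈ 994.682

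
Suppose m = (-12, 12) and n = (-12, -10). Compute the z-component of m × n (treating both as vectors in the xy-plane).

264

(-12)·(-10) - 12·(-12) = 120 - (-144) = 264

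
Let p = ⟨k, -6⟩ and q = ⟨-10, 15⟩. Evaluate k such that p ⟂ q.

p · q = k·(-10) + (-6)·15 = -90 - 10k
Set equal to 0: -10k = 90, so k = -9.

-9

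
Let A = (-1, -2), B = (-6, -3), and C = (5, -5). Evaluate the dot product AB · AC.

-27

AB = B − A = (-5, -1)
AC = C − A = (6, -3)
AB · AC = (-5)·6 + (-1)·(-3) = -30 + 3 = -27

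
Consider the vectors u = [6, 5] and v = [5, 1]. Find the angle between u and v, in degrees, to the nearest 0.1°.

28.5

u · v = 6·5 + 5·1 = 30 + 5 = 35
|u|² = 36 + 25 = 61,  |u| = √61 ≈ 7.810250
|v|² = 25 + 1 = 26,  |v| = √26 ≈ 5.099020
cos θ = 35 / (7.810250 · 5.099020) ≈ 0.87885
θ = arccos(0.87885) ≈ 28.5°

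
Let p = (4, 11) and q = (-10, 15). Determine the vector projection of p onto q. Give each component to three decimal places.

(-3.846, 5.769)

p · q = 4·(-10) + 11·15 = -40 + 165 = 125
|q|² = 100 + 225 = 325
proj_q p = (125/325) · (-10, 15) ≈ (-3.846, 5.769)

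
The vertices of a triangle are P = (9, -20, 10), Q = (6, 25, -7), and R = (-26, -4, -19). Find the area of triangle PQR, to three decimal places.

956.149

PQ = (-3, 45, -17),  PR = (-35, 16, -29)
i: 45·(-29) - (-17)·16 = -1305 - (-272) = -1033
j: (-17)·(-35) - (-3)·(-29) = 595 - 87 = 508
k: (-3)·16 - 45·(-35) = -48 - (-1575) = 1527
PQ × PR = (-1033, 508, 1527)
|PQ × PR| = √3656882 ≈ 1912.2976
area = ½ · 1912.2976 ≈ 956.149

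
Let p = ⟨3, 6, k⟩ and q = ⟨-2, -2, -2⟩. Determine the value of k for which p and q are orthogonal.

p · q = 3·(-2) + 6·(-2) + k·(-2) = -18 - 2k
Set equal to 0: -2k = 18, so k = -9.

-9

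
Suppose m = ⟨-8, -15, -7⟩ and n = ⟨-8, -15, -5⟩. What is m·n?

324

m · n = (-8)·(-8) + (-15)·(-15) + (-7)·(-5) = 64 + 225 + 35 = 324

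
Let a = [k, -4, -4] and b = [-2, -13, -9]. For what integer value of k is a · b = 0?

a · b = k·(-2) + (-4)·(-13) + (-4)·(-9) = 88 - 2k
Set equal to 0: -2k = -88, so k = 44.

44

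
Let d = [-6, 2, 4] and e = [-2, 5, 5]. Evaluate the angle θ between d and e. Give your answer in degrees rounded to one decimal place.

40.2

d · e = (-6)·(-2) + 2·5 + 4·5 = 12 + 10 + 20 = 42
|d|² = 36 + 4 + 16 = 56,  |d| = √56 ≈ 7.483315
|e|² = 4 + 25 + 25 = 54,  |e| = √54 ≈ 7.348469
cos θ = 42 / (7.483315 · 7.348469) ≈ 0.76376
θ = arccos(0.76376) ≈ 40.2°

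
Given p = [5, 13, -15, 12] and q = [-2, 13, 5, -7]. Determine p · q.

p · q = 5·(-2) + 13·13 + (-15)·5 + 12·(-7) = -10 + 169 - 75 - 84 = 0

0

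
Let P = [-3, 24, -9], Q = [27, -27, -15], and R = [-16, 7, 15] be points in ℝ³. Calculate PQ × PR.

PQ = (30, -51, -6)
PR = (-13, -17, 24)
i: (-51)·24 - (-6)·(-17) = -1224 - 102 = -1326
j: (-6)·(-13) - 30·24 = 78 - 720 = -642
k: 30·(-17) - (-51)·(-13) = -510 - 663 = -1173
PQ × PR = (-1326, -642, -1173)

(-1326, -642, -1173)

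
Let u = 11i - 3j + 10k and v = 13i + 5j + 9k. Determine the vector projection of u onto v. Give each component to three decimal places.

u · v = 11·13 + (-3)·5 + 10·9 = 143 - 15 + 90 = 218
|v|² = 169 + 25 + 81 = 275
proj_v u = (218/275) · (13, 5, 9) ≈ (10.305, 3.964, 7.135)

(10.305, 3.964, 7.135)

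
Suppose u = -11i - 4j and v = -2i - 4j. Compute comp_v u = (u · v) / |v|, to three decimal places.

8.497

u · v = (-11)·(-2) + (-4)·(-4) = 22 + 16 = 38
|v| = √(4 + 16) = √20 ≈ 4.4721
comp_v u = 38 / √20 ≈ 8.497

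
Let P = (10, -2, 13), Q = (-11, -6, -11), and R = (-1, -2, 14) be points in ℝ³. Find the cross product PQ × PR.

PQ = (-21, -4, -24)
PR = (-11, 0, 1)
i: (-4)·1 - (-24)·0 = -4 - 0 = -4
j: (-24)·(-11) - (-21)·1 = 264 - (-21) = 285
k: (-21)·0 - (-4)·(-11) = 0 - 44 = -44
PQ × PR = (-4, 285, -44)

(-4, 285, -44)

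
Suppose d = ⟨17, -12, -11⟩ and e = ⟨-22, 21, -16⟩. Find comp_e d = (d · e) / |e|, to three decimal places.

d · e = 17·(-22) + (-12)·21 + (-11)·(-16) = -374 - 252 + 176 = -450
|e| = √(484 + 441 + 256) = √1181 ≈ 34.3657
comp_e d = -450 / √1181 ≈ -13.094

-13.094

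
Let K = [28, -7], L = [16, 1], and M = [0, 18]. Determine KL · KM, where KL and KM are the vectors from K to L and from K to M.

536

KL = L − K = (-12, 8)
KM = M − K = (-28, 25)
KL · KM = (-12)·(-28) + 8·25 = 336 + 200 = 536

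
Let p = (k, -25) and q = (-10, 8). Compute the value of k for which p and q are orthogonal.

-20

p · q = k·(-10) + (-25)·8 = -200 - 10k
Set equal to 0: -10k = 200, so k = -20.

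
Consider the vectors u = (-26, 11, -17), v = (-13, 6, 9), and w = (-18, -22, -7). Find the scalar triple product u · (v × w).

-13537

v × w:
i: 6·(-7) - 9·(-22) = -42 - (-198) = 156
j: 9·(-18) - (-13)·(-7) = -162 - 91 = -253
k: (-13)·(-22) - 6·(-18) = 286 - (-108) = 394
v × w = (156, -253, 394)
u · (v × w) = (-26)·156 + 11·(-253) + (-17)·394 = -4056 - 2783 - 6698 = -13537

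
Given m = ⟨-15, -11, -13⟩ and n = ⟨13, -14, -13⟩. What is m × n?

(-39, -364, 353)

i: (-11)·(-13) - (-13)·(-14) = 143 - 182 = -39
j: (-13)·13 - (-15)·(-13) = -169 - 195 = -364
k: (-15)·(-14) - (-11)·13 = 210 - (-143) = 353
m × n = (-39, -364, 353)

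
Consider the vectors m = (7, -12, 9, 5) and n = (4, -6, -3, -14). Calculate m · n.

m · n = 7·4 + (-12)·(-6) + 9·(-3) + 5·(-14) = 28 + 72 - 27 - 70 = 3

3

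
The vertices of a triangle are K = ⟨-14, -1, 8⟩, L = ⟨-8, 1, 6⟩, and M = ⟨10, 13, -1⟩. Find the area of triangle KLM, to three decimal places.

KL = (6, 2, -2),  KM = (24, 14, -9)
i: 2·(-9) - (-2)·14 = -18 - (-28) = 10
j: (-2)·24 - 6·(-9) = -48 - (-54) = 6
k: 6·14 - 2·24 = 84 - 48 = 36
KL × KM = (10, 6, 36)
|KL × KM| = √1432 ≈ 37.8418
area = ½ · 37.8418 ≈ 18.921

18.921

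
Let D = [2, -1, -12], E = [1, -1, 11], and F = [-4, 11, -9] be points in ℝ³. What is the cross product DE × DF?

DE = (-1, 0, 23)
DF = (-6, 12, 3)
i: 0·3 - 23·12 = 0 - 276 = -276
j: 23·(-6) - (-1)·3 = -138 - (-3) = -135
k: (-1)·12 - 0·(-6) = -12 - 0 = -12
DE × DF = (-276, -135, -12)

(-276, -135, -12)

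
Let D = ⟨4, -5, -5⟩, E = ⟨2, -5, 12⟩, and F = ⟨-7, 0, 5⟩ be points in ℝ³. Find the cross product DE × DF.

DE = (-2, 0, 17)
DF = (-11, 5, 10)
i: 0·10 - 17·5 = 0 - 85 = -85
j: 17·(-11) - (-2)·10 = -187 - (-20) = -167
k: (-2)·5 - 0·(-11) = -10 - 0 = -10
DE × DF = (-85, -167, -10)

(-85, -167, -10)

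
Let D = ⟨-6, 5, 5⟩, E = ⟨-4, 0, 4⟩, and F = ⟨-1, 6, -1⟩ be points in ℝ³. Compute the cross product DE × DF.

DE = (2, -5, -1)
DF = (5, 1, -6)
i: (-5)·(-6) - (-1)·1 = 30 - (-1) = 31
j: (-1)·5 - 2·(-6) = -5 - (-12) = 7
k: 2·1 - (-5)·5 = 2 - (-25) = 27
DE × DF = (31, 7, 27)

(31, 7, 27)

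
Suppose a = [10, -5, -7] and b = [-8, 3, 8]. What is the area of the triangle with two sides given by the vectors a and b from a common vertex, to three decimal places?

i: (-5)·8 - (-7)·3 = -40 - (-21) = -19
j: (-7)·(-8) - 10·8 = 56 - 80 = -24
k: 10·3 - (-5)·(-8) = 30 - 40 = -10
a × b = (-19, -24, -10)
|a × b| = √((-19)² + (-24)² + (-10)²) = √1037 ≈ 32.2025
area = ½ · 32.2025 ≈ 16.101

16.101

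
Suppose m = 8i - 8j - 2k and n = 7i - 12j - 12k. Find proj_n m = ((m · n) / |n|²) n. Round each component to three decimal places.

m · n = 8·7 + (-8)·(-12) + (-2)·(-12) = 56 + 96 + 24 = 176
|n|² = 49 + 144 + 144 = 337
proj_n m = (176/337) · (7, -12, -12) ≈ (3.656, -6.267, -6.267)

(3.656, -6.267, -6.267)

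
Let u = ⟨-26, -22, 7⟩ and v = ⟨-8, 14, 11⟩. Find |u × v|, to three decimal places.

678.307

i: (-22)·11 - 7·14 = -242 - 98 = -340
j: 7·(-8) - (-26)·11 = -56 - (-286) = 230
k: (-26)·14 - (-22)·(-8) = -364 - 176 = -540
u × v = (-340, 230, -540)
|u × v| = √((-340)² + 230² + (-540)²) = √460100 ≈ 678.3067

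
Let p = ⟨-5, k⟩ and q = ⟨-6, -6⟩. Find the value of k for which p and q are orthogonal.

5

p · q = (-5)·(-6) + k·(-6) = 30 - 6k
Set equal to 0: -6k = -30, so k = 5.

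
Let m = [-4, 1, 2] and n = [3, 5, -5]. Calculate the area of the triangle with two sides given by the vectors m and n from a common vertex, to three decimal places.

i: 1·(-5) - 2·5 = -5 - 10 = -15
j: 2·3 - (-4)·(-5) = 6 - 20 = -14
k: (-4)·5 - 1·3 = -20 - 3 = -23
m × n = (-15, -14, -23)
|m × n| = √((-15)² + (-14)² + (-23)²) = √950 ≈ 30.8221
area = ½ · 30.8221 ≈ 15.411

15.411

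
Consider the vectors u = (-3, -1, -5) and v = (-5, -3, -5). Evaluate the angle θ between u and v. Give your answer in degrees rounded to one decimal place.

u · v = (-3)·(-5) + (-1)·(-3) + (-5)·(-5) = 15 + 3 + 25 = 43
|u|² = 9 + 1 + 25 = 35,  |u| = √35 ≈ 5.916080
|v|² = 25 + 9 + 25 = 59,  |v| = √59 ≈ 7.681146
cos θ = 43 / (5.916080 · 7.681146) ≈ 0.94626
θ = arccos(0.94626) ≈ 18.9°

18.9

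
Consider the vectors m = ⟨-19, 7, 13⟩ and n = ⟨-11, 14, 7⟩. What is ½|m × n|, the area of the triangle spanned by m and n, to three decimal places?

i: 7·7 - 13·14 = 49 - 182 = -133
j: 13·(-11) - (-19)·7 = -143 - (-133) = -10
k: (-19)·14 - 7·(-11) = -266 - (-77) = -189
m × n = (-133, -10, -189)
|m × n| = √((-133)² + (-10)² + (-189)²) = √53510 ≈ 231.3223
area = ½ · 231.3223 ≈ 115.661

115.661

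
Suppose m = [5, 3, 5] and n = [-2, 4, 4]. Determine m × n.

(-8, -30, 26)

i: 3·4 - 5·4 = 12 - 20 = -8
j: 5·(-2) - 5·4 = -10 - 20 = -30
k: 5·4 - 3·(-2) = 20 - (-6) = 26
m × n = (-8, -30, 26)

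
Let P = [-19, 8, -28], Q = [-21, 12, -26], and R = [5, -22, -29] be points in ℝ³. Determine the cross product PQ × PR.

PQ = (-2, 4, 2)
PR = (24, -30, -1)
i: 4·(-1) - 2·(-30) = -4 - (-60) = 56
j: 2·24 - (-2)·(-1) = 48 - 2 = 46
k: (-2)·(-30) - 4·24 = 60 - 96 = -36
PQ × PR = (56, 46, -36)

(56, 46, -36)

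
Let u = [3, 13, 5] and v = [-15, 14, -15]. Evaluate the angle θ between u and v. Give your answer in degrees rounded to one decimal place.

80.1

u · v = 3·(-15) + 13·14 + 5·(-15) = -45 + 182 - 75 = 62
|u|² = 9 + 169 + 25 = 203,  |u| = √203 ≈ 14.247807
|v|² = 225 + 196 + 225 = 646,  |v| = √646 ≈ 25.416530
cos θ = 62 / (14.247807 · 25.416530) ≈ 0.17121
θ = arccos(0.17121) ≈ 80.1°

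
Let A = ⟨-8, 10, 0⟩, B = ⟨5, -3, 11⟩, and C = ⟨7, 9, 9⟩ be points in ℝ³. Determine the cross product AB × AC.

(-106, 48, 182)

AB = (13, -13, 11)
AC = (15, -1, 9)
i: (-13)·9 - 11·(-1) = -117 - (-11) = -106
j: 11·15 - 13·9 = 165 - 117 = 48
k: 13·(-1) - (-13)·15 = -13 - (-195) = 182
AB × AC = (-106, 48, 182)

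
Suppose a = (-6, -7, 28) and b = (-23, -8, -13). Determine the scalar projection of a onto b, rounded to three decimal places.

a · b = (-6)·(-23) + (-7)·(-8) + 28·(-13) = 138 + 56 - 364 = -170
|b| = √(529 + 64 + 169) = √762 ≈ 27.6043
comp_b a = -170 / √762 ≈ -6.158

-6.158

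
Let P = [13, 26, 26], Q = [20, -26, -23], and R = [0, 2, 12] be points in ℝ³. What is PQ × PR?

PQ = (7, -52, -49)
PR = (-13, -24, -14)
i: (-52)·(-14) - (-49)·(-24) = 728 - 1176 = -448
j: (-49)·(-13) - 7·(-14) = 637 - (-98) = 735
k: 7·(-24) - (-52)·(-13) = -168 - 676 = -844
PQ × PR = (-448, 735, -844)

(-448, 735, -844)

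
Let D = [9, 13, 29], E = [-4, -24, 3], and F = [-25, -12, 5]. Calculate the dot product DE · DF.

1991

DE = E − D = (-13, -37, -26)
DF = F − D = (-34, -25, -24)
DE · DF = (-13)·(-34) + (-37)·(-25) + (-26)·(-24) = 442 + 925 + 624 = 1991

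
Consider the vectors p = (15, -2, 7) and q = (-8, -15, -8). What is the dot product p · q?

-146

p · q = 15·(-8) + (-2)·(-15) + 7·(-8) = -120 + 30 - 56 = -146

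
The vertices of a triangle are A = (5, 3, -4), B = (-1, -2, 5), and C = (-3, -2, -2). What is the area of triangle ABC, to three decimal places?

AB = (-6, -5, 9),  AC = (-8, -5, 2)
i: (-5)·2 - 9·(-5) = -10 - (-45) = 35
j: 9·(-8) - (-6)·2 = -72 - (-12) = -60
k: (-6)·(-5) - (-5)·(-8) = 30 - 40 = -10
AB × AC = (35, -60, -10)
|AB × AC| = √4925 ≈ 70.1783
area = ½ · 70.1783 ≈ 35.089

35.089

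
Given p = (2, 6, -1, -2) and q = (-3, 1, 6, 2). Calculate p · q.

-10

p · q = 2·(-3) + 6·1 + (-1)·6 + (-2)·2 = -6 + 6 - 6 - 4 = -10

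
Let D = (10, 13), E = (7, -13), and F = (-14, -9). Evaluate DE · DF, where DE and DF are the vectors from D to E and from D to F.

644

DE = E − D = (-3, -26)
DF = F − D = (-24, -22)
DE · DF = (-3)·(-24) + (-26)·(-22) = 72 + 572 = 644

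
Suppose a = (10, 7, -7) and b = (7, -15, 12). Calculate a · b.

a · b = 10·7 + 7·(-15) + (-7)·12 = 70 - 105 - 84 = -119

-119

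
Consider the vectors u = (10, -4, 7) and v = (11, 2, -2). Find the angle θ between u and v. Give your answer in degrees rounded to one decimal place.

u · v = 10·11 + (-4)·2 + 7·(-2) = 110 - 8 - 14 = 88
|u|² = 100 + 16 + 49 = 165,  |u| = √165 ≈ 12.845233
|v|² = 121 + 4 + 4 = 129,  |v| = √129 ≈ 11.357817
cos θ = 88 / (12.845233 · 11.357817) ≈ 0.60318
θ = arccos(0.60318) ≈ 52.9°

52.9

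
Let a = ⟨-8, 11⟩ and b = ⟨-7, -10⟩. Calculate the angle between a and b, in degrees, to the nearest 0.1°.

109.0

a · b = (-8)·(-7) + 11·(-10) = 56 - 110 = -54
|a|² = 64 + 121 = 185,  |a| = √185 ≈ 13.601471
|b|² = 49 + 100 = 149,  |b| = √149 ≈ 12.206556
cos θ = -54 / (13.601471 · 12.206556) ≈ -0.32525
θ = arccos(-0.32525) ≈ 109.0°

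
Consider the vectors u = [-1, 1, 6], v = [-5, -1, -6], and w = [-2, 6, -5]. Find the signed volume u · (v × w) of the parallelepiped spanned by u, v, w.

-246

v × w:
i: (-1)·(-5) - (-6)·6 = 5 - (-36) = 41
j: (-6)·(-2) - (-5)·(-5) = 12 - 25 = -13
k: (-5)·6 - (-1)·(-2) = -30 - 2 = -32
v × w = (41, -13, -32)
u · (v × w) = (-1)·41 + 1·(-13) + 6·(-32) = -41 - 13 - 192 = -246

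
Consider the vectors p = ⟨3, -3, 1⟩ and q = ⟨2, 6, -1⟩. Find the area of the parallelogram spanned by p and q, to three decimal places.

24.698

i: (-3)·(-1) - 1·6 = 3 - 6 = -3
j: 1·2 - 3·(-1) = 2 - (-3) = 5
k: 3·6 - (-3)·2 = 18 - (-6) = 24
p × q = (-3, 5, 24)
|p × q| = √((-3)² + 5² + 24²) = √610 ≈ 24.6982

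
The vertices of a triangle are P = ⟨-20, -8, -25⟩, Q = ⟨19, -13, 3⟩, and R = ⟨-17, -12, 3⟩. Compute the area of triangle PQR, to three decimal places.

509.099

PQ = (39, -5, 28),  PR = (3, -4, 28)
i: (-5)·28 - 28·(-4) = -140 - (-112) = -28
j: 28·3 - 39·28 = 84 - 1092 = -1008
k: 39·(-4) - (-5)·3 = -156 - (-15) = -141
PQ × PR = (-28, -1008, -141)
|PQ × PR| = √1036729 ≈ 1018.1989
area = ½ · 1018.1989 ≈ 509.099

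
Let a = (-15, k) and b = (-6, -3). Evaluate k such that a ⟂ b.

a · b = (-15)·(-6) + k·(-3) = 90 - 3k
Set equal to 0: -3k = -90, so k = 30.

30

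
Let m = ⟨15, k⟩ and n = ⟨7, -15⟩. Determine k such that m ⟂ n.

7

m · n = 15·7 + k·(-15) = 105 - 15k
Set equal to 0: -15k = -105, so k = 7.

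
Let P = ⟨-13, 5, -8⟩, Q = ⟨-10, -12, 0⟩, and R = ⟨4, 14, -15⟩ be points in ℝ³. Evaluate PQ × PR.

(47, 157, 316)

PQ = (3, -17, 8)
PR = (17, 9, -7)
i: (-17)·(-7) - 8·9 = 119 - 72 = 47
j: 8·17 - 3·(-7) = 136 - (-21) = 157
k: 3·9 - (-17)·17 = 27 - (-289) = 316
PQ × PR = (47, 157, 316)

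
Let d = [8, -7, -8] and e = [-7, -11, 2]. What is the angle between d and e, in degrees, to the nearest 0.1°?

d · e = 8·(-7) + (-7)·(-11) + (-8)·2 = -56 + 77 - 16 = 5
|d|² = 64 + 49 + 64 = 177,  |d| = √177 ≈ 13.304135
|e|² = 49 + 121 + 4 = 174,  |e| = √174 ≈ 13.190906
cos θ = 5 / (13.304135 · 13.190906) ≈ 0.02849
θ = arccos(0.02849) ≈ 88.4°

88.4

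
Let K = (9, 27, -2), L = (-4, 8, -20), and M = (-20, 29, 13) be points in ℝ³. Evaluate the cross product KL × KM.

(-249, 717, -577)

KL = (-13, -19, -18)
KM = (-29, 2, 15)
i: (-19)·15 - (-18)·2 = -285 - (-36) = -249
j: (-18)·(-29) - (-13)·15 = 522 - (-195) = 717
k: (-13)·2 - (-19)·(-29) = -26 - 551 = -577
KL × KM = (-249, 717, -577)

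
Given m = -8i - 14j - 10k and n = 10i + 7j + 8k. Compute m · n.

m · n = (-8)·10 + (-14)·7 + (-10)·8 = -80 - 98 - 80 = -258

-258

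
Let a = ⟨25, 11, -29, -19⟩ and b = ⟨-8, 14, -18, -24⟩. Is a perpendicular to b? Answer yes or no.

a · b = 25·(-8) + 11·14 + (-29)·(-18) + (-19)·(-24) = -200 + 154 + 522 + 456 = 932
Nonzero, so the vectors are not orthogonal.

no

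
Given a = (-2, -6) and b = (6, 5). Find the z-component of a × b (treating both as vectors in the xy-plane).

(-2)·5 - (-6)·6 = -10 - (-36) = 26

26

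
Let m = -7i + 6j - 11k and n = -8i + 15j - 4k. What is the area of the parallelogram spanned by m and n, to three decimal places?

i: 6·(-4) - (-11)·15 = -24 - (-165) = 141
j: (-11)·(-8) - (-7)·(-4) = 88 - 28 = 60
k: (-7)·15 - 6·(-8) = -105 - (-48) = -57
m × n = (141, 60, -57)
|m × n| = √(141² + 60² + (-57)²) = √26730 ≈ 163.4931

163.493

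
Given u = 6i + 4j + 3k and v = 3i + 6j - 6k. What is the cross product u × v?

(-42, 45, 24)

i: 4·(-6) - 3·6 = -24 - 18 = -42
j: 3·3 - 6·(-6) = 9 - (-36) = 45
k: 6·6 - 4·3 = 36 - 12 = 24
u × v = (-42, 45, 24)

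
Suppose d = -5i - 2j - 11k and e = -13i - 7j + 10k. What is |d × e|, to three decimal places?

216.192

i: (-2)·10 - (-11)·(-7) = -20 - 77 = -97
j: (-11)·(-13) - (-5)·10 = 143 - (-50) = 193
k: (-5)·(-7) - (-2)·(-13) = 35 - 26 = 9
d × e = (-97, 193, 9)
|d × e| = √((-97)² + 193² + 9²) = √46739 ≈ 216.1920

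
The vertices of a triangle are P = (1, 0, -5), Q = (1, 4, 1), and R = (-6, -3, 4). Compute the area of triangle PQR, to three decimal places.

PQ = (0, 4, 6),  PR = (-7, -3, 9)
i: 4·9 - 6·(-3) = 36 - (-18) = 54
j: 6·(-7) - 0·9 = -42 - 0 = -42
k: 0·(-3) - 4·(-7) = 0 - (-28) = 28
PQ × PR = (54, -42, 28)
|PQ × PR| = √5464 ≈ 73.9189
area = ½ · 73.9189 ≈ 36.959

36.959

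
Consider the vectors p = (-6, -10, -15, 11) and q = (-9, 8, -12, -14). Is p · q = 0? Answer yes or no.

p · q = (-6)·(-9) + (-10)·8 + (-15)·(-12) + 11·(-14) = 54 - 80 + 180 - 154 = 0
Zero, so the vectors are orthogonal.

yes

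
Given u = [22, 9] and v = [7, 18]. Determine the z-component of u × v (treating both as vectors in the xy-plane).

22·18 - 9·7 = 396 - 63 = 333

333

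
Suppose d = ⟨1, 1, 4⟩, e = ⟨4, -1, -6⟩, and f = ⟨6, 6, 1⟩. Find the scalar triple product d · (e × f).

115

e × f:
i: (-1)·1 - (-6)·6 = -1 - (-36) = 35
j: (-6)·6 - 4·1 = -36 - 4 = -40
k: 4·6 - (-1)·6 = 24 - (-6) = 30
e × f = (35, -40, 30)
d · (e × f) = 1·35 + 1·(-40) + 4·30 = 35 - 40 + 120 = 115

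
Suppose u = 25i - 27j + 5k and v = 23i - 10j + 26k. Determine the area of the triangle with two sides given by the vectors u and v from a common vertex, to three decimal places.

460.698

i: (-27)·26 - 5·(-10) = -702 - (-50) = -652
j: 5·23 - 25·26 = 115 - 650 = -535
k: 25·(-10) - (-27)·23 = -250 - (-621) = 371
u × v = (-652, -535, 371)
|u × v| = √((-652)² + (-535)² + 371²) = √848970 ≈ 921.3957
area = ½ · 921.3957 ≈ 460.698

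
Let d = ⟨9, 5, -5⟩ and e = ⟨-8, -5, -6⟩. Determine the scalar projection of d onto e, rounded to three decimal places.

-5.993

d · e = 9·(-8) + 5·(-5) + (-5)·(-6) = -72 - 25 + 30 = -67
|e| = √(64 + 25 + 36) = √125 ≈ 11.1803
comp_e d = -67 / √125 ≈ -5.993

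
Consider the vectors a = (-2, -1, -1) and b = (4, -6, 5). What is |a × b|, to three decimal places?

20.322

i: (-1)·5 - (-1)·(-6) = -5 - 6 = -11
j: (-1)·4 - (-2)·5 = -4 - (-10) = 6
k: (-2)·(-6) - (-1)·4 = 12 - (-4) = 16
a × b = (-11, 6, 16)
|a × b| = √((-11)² + 6² + 16²) = √413 ≈ 20.3224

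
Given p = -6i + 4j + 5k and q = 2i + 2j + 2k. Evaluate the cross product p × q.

(-2, 22, -20)

i: 4·2 - 5·2 = 8 - 10 = -2
j: 5·2 - (-6)·2 = 10 - (-12) = 22
k: (-6)·2 - 4·2 = -12 - 8 = -20
p × q = (-2, 22, -20)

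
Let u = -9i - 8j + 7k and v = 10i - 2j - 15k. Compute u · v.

-179

u · v = (-9)·10 + (-8)·(-2) + 7·(-15) = -90 + 16 - 105 = -179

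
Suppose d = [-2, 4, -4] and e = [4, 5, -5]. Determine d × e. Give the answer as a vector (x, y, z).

i: 4·(-5) - (-4)·5 = -20 - (-20) = 0
j: (-4)·4 - (-2)·(-5) = -16 - 10 = -26
k: (-2)·5 - 4·4 = -10 - 16 = -26
d × e = (0, -26, -26)

(0, -26, -26)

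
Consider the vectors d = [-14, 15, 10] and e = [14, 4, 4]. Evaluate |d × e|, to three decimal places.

331.017

i: 15·4 - 10·4 = 60 - 40 = 20
j: 10·14 - (-14)·4 = 140 - (-56) = 196
k: (-14)·4 - 15·14 = -56 - 210 = -266
d × e = (20, 196, -266)
|d × e| = √(20² + 196² + (-266)²) = √109572 ≈ 331.0166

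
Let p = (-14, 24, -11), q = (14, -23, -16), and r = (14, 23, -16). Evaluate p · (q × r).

q × r:
i: (-23)·(-16) - (-16)·23 = 368 - (-368) = 736
j: (-16)·14 - 14·(-16) = -224 - (-224) = 0
k: 14·23 - (-23)·14 = 322 - (-322) = 644
q × r = (736, 0, 644)
p · (q × r) = (-14)·736 + 24·0 + (-11)·644 = -10304 + 0 - 7084 = -17388

-17388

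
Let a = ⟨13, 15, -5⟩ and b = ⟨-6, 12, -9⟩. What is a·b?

147

a · b = 13·(-6) + 15·12 + (-5)·(-9) = -78 + 180 + 45 = 147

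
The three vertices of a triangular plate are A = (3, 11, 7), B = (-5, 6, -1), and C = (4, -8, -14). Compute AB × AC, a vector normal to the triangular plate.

(-47, -176, 157)

AB = (-8, -5, -8)
AC = (1, -19, -21)
i: (-5)·(-21) - (-8)·(-19) = 105 - 152 = -47
j: (-8)·1 - (-8)·(-21) = -8 - 168 = -176
k: (-8)·(-19) - (-5)·1 = 152 - (-5) = 157
AB × AC = (-47, -176, 157)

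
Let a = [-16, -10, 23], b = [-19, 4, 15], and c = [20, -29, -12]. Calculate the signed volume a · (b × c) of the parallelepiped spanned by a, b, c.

3921

b × c:
i: 4·(-12) - 15·(-29) = -48 - (-435) = 387
j: 15·20 - (-19)·(-12) = 300 - 228 = 72
k: (-19)·(-29) - 4·20 = 551 - 80 = 471
b × c = (387, 72, 471)
a · (b × c) = (-16)·387 + (-10)·72 + 23·471 = -6192 - 720 + 10833 = 3921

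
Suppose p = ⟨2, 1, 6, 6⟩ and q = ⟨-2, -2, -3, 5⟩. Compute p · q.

6

p · q = 2·(-2) + 1·(-2) + 6·(-3) + 6·5 = -4 - 2 - 18 + 30 = 6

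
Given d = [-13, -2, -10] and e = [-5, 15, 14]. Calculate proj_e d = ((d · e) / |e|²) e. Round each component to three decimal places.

d · e = (-13)·(-5) + (-2)·15 + (-10)·14 = 65 - 30 - 140 = -105
|e|² = 25 + 225 + 196 = 446
proj_e d = (-105/446) · (-5, 15, 14) ≈ (1.177, -3.531, -3.296)

(1.177, -3.531, -3.296)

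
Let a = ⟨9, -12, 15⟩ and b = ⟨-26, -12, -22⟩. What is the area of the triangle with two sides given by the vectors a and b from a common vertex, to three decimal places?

320.312

i: (-12)·(-22) - 15·(-12) = 264 - (-180) = 444
j: 15·(-26) - 9·(-22) = -390 - (-198) = -192
k: 9·(-12) - (-12)·(-26) = -108 - 312 = -420
a × b = (444, -192, -420)
|a × b| = √(444² + (-192)² + (-420)²) = √410400 ≈ 640.6247
area = ½ · 640.6247 ≈ 320.312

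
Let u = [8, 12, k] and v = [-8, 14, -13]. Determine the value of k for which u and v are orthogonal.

u · v = 8·(-8) + 12·14 + k·(-13) = 104 - 13k
Set equal to 0: -13k = -104, so k = 8.

8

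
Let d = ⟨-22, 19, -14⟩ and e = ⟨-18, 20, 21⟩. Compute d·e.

482

d · e = (-22)·(-18) + 19·20 + (-14)·21 = 396 + 380 - 294 = 482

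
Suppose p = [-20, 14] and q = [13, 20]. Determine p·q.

p · q = (-20)·13 + 14·20 = -260 + 280 = 20

20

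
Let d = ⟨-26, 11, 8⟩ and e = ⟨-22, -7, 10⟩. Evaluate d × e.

i: 11·10 - 8·(-7) = 110 - (-56) = 166
j: 8·(-22) - (-26)·10 = -176 - (-260) = 84
k: (-26)·(-7) - 11·(-22) = 182 - (-242) = 424
d × e = (166, 84, 424)

(166, 84, 424)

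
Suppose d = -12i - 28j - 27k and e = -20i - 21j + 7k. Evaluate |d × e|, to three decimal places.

1032.671

i: (-28)·7 - (-27)·(-21) = -196 - 567 = -763
j: (-27)·(-20) - (-12)·7 = 540 - (-84) = 624
k: (-12)·(-21) - (-28)·(-20) = 252 - 560 = -308
d × e = (-763, 624, -308)
|d × e| = √((-763)² + 624² + (-308)²) = √1066409 ≈ 1032.6708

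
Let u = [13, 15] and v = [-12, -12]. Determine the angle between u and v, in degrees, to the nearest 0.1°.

175.9

u · v = 13·(-12) + 15·(-12) = -156 - 180 = -336
|u|² = 169 + 225 = 394,  |u| = √394 ≈ 19.849433
|v|² = 144 + 144 = 288,  |v| = √288 ≈ 16.970563
cos θ = -336 / (19.849433 · 16.970563) ≈ -0.99746
θ = arccos(-0.99746) ≈ 175.9°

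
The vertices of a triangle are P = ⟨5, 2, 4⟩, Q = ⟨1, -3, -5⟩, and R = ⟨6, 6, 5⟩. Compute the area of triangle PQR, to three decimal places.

16.636

PQ = (-4, -5, -9),  PR = (1, 4, 1)
i: (-5)·1 - (-9)·4 = -5 - (-36) = 31
j: (-9)·1 - (-4)·1 = -9 - (-4) = -5
k: (-4)·4 - (-5)·1 = -16 - (-5) = -11
PQ × PR = (31, -5, -11)
|PQ × PR| = √1107 ≈ 33.2716
area = ½ · 33.2716 ≈ 16.636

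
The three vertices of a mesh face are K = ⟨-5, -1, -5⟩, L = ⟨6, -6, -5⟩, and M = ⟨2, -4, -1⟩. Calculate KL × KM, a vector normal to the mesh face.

(-20, -44, 2)

KL = (11, -5, 0)
KM = (7, -3, 4)
i: (-5)·4 - 0·(-3) = -20 - 0 = -20
j: 0·7 - 11·4 = 0 - 44 = -44
k: 11·(-3) - (-5)·7 = -33 - (-35) = 2
KL × KM = (-20, -44, 2)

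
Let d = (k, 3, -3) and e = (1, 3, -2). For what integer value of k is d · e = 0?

-15

d · e = k·1 + 3·3 + (-3)·(-2) = 15 + 1k
Set equal to 0: 1k = -15, so k = -15.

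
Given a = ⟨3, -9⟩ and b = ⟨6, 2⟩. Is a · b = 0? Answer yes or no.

a · b = 3·6 + (-9)·2 = 18 - 18 = 0
Zero, so the vectors are orthogonal.

yes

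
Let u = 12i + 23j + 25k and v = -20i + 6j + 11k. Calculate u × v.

(103, -632, 532)

i: 23·11 - 25·6 = 253 - 150 = 103
j: 25·(-20) - 12·11 = -500 - 132 = -632
k: 12·6 - 23·(-20) = 72 - (-460) = 532
u × v = (103, -632, 532)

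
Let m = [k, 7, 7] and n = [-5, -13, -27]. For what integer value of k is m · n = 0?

-56

m · n = k·(-5) + 7·(-13) + 7·(-27) = -280 - 5k
Set equal to 0: -5k = 280, so k = -56.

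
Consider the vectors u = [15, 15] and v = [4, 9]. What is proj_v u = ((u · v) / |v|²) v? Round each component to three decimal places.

(8.041, 18.093)

u · v = 15·4 + 15·9 = 60 + 135 = 195
|v|² = 16 + 81 = 97
proj_v u = (195/97) · (4, 9) ≈ (8.041, 18.093)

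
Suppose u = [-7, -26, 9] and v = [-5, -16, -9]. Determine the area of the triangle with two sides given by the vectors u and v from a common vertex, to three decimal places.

196.769

i: (-26)·(-9) - 9·(-16) = 234 - (-144) = 378
j: 9·(-5) - (-7)·(-9) = -45 - 63 = -108
k: (-7)·(-16) - (-26)·(-5) = 112 - 130 = -18
u × v = (378, -108, -18)
|u × v| = √(378² + (-108)² + (-18)²) = √154872 ≈ 393.5378
area = ½ · 393.5378 ≈ 196.769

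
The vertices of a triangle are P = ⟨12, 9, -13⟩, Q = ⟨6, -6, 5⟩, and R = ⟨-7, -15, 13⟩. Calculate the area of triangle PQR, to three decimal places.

118.576

PQ = (-6, -15, 18),  PR = (-19, -24, 26)
i: (-15)·26 - 18·(-24) = -390 - (-432) = 42
j: 18·(-19) - (-6)·26 = -342 - (-156) = -186
k: (-6)·(-24) - (-15)·(-19) = 144 - 285 = -141
PQ × PR = (42, -186, -141)
|PQ × PR| = √56241 ≈ 237.1519
area = ½ · 237.1519 ≈ 118.576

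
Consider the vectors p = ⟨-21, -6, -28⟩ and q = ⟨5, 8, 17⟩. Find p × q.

(122, 217, -138)

i: (-6)·17 - (-28)·8 = -102 - (-224) = 122
j: (-28)·5 - (-21)·17 = -140 - (-357) = 217
k: (-21)·8 - (-6)·5 = -168 - (-30) = -138
p × q = (122, 217, -138)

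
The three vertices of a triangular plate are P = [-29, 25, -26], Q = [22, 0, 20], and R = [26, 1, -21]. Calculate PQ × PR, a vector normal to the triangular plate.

PQ = (51, -25, 46)
PR = (55, -24, 5)
i: (-25)·5 - 46·(-24) = -125 - (-1104) = 979
j: 46·55 - 51·5 = 2530 - 255 = 2275
k: 51·(-24) - (-25)·55 = -1224 - (-1375) = 151
PQ × PR = (979, 2275, 151)

(979, 2275, 151)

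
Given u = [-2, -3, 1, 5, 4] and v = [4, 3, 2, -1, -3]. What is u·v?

-32

u · v = (-2)·4 + (-3)·3 + 1·2 + 5·(-1) + 4·(-3) = -8 - 9 + 2 - 5 - 12 = -32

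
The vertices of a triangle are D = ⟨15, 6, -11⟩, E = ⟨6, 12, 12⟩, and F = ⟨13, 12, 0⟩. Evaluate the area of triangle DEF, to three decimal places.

DE = (-9, 6, 23),  DF = (-2, 6, 11)
i: 6·11 - 23·6 = 66 - 138 = -72
j: 23·(-2) - (-9)·11 = -46 - (-99) = 53
k: (-9)·6 - 6·(-2) = -54 - (-12) = -42
DE × DF = (-72, 53, -42)
|DE × DF| = √9757 ≈ 98.7775
area = ½ · 98.7775 ≈ 49.389

49.389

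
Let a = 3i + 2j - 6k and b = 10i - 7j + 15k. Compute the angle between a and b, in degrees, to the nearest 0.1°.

123.1

a · b = 3·10 + 2·(-7) + (-6)·15 = 30 - 14 - 90 = -74
|a|² = 9 + 4 + 36 = 49,  |a| = √49 ≈ 7.000000
|b|² = 100 + 49 + 225 = 374,  |b| = √374 ≈ 19.339080
cos θ = -74 / (7.000000 · 19.339080) ≈ -0.54664
θ = arccos(-0.54664) ≈ 123.1°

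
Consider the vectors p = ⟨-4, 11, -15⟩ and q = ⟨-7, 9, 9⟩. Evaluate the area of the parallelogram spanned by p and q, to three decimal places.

276.257

i: 11·9 - (-15)·9 = 99 - (-135) = 234
j: (-15)·(-7) - (-4)·9 = 105 - (-36) = 141
k: (-4)·9 - 11·(-7) = -36 - (-77) = 41
p × q = (234, 141, 41)
|p × q| = √(234² + 141² + 41²) = √76318 ≈ 276.2571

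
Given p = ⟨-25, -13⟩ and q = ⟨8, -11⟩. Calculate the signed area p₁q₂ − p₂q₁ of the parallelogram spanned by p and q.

379

(-25)·(-11) - (-13)·8 = 275 - (-104) = 379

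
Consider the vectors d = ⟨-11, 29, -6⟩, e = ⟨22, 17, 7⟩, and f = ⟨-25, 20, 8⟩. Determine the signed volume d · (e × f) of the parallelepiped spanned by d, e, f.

e × f:
i: 17·8 - 7·20 = 136 - 140 = -4
j: 7·(-25) - 22·8 = -175 - 176 = -351
k: 22·20 - 17·(-25) = 440 - (-425) = 865
e × f = (-4, -351, 865)
d · (e × f) = (-11)·(-4) + 29·(-351) + (-6)·865 = 44 - 10179 - 5190 = -15325

-15325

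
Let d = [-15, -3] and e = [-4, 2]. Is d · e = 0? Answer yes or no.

no

d · e = (-15)·(-4) + (-3)·2 = 60 - 6 = 54
Nonzero, so the vectors are not orthogonal.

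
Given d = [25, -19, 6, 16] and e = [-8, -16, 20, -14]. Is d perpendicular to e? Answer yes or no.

yes

d · e = 25·(-8) + (-19)·(-16) + 6·20 + 16·(-14) = -200 + 304 + 120 - 224 = 0
Zero, so the vectors are orthogonal.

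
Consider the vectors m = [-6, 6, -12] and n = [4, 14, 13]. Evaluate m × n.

(246, 30, -108)

i: 6·13 - (-12)·14 = 78 - (-168) = 246
j: (-12)·4 - (-6)·13 = -48 - (-78) = 30
k: (-6)·14 - 6·4 = -84 - 24 = -108
m × n = (246, 30, -108)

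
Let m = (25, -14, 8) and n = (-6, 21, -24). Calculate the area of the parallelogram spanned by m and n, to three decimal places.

i: (-14)·(-24) - 8·21 = 336 - 168 = 168
j: 8·(-6) - 25·(-24) = -48 - (-600) = 552
k: 25·21 - (-14)·(-6) = 525 - 84 = 441
m × n = (168, 552, 441)
|m × n| = √(168² + 552² + 441²) = √527409 ≈ 726.2293

726.229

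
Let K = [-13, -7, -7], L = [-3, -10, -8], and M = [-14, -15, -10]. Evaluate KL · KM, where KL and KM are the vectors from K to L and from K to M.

KL = L − K = (10, -3, -1)
KM = M − K = (-1, -8, -3)
KL · KM = 10·(-1) + (-3)·(-8) + (-1)·(-3) = -10 + 24 + 3 = 17

17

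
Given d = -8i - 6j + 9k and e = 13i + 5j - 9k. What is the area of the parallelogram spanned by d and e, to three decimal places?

i: (-6)·(-9) - 9·5 = 54 - 45 = 9
j: 9·13 - (-8)·(-9) = 117 - 72 = 45
k: (-8)·5 - (-6)·13 = -40 - (-78) = 38
d × e = (9, 45, 38)
|d × e| = √(9² + 45² + 38²) = √3550 ≈ 59.5819

59.582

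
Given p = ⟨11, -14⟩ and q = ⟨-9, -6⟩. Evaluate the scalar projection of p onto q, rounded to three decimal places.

-1.387

p · q = 11·(-9) + (-14)·(-6) = -99 + 84 = -15
|q| = √(81 + 36) = √117 ≈ 10.8167
comp_q p = -15 / √117 ≈ -1.387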